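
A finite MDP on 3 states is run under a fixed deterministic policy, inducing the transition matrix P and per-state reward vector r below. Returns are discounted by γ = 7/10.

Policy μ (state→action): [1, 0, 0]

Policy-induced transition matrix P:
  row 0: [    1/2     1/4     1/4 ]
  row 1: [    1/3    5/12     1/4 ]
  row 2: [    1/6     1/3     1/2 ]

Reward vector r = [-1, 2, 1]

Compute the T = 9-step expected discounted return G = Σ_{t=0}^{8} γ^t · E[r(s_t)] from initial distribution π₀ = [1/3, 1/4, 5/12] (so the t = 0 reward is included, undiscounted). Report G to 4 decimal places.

G = 2.0716

t=0: π = [0.3333, 0.2500, 0.4167], E[r] = 0.5833, γ^t·E[r] = 0.583333, running G = 0.583333
t=1: π = [0.3194, 0.3264, 0.3542], E[r] = 0.6875, γ^t·E[r] = 0.481250, running G = 1.064583
t=2: π = [0.3275, 0.3339, 0.3385], E[r] = 0.6788, γ^t·E[r] = 0.332622, running G = 1.397205
t=3: π = [0.3315, 0.3339, 0.3346], E[r] = 0.6709, γ^t·E[r] = 0.230106, running G = 1.627311
t=4: π = [0.3328, 0.3335, 0.3337], E[r] = 0.6679, γ^t·E[r] = 0.160365, running G = 1.787675
t=5: π = [0.3332, 0.3334, 0.3334], E[r] = 0.6670, γ^t·E[r] = 0.112104, running G = 1.899780
t=6: π = [0.3333, 0.3334, 0.3334], E[r] = 0.6668, γ^t·E[r] = 0.078443, running G = 1.978223
t=7: π = [0.3333, 0.3333, 0.3333], E[r] = 0.6667, γ^t·E[r] = 0.054905, running G = 2.033128
t=8: π = [0.3333, 0.3333, 0.3333], E[r] = 0.6667, γ^t·E[r] = 0.038432, running G = 2.071560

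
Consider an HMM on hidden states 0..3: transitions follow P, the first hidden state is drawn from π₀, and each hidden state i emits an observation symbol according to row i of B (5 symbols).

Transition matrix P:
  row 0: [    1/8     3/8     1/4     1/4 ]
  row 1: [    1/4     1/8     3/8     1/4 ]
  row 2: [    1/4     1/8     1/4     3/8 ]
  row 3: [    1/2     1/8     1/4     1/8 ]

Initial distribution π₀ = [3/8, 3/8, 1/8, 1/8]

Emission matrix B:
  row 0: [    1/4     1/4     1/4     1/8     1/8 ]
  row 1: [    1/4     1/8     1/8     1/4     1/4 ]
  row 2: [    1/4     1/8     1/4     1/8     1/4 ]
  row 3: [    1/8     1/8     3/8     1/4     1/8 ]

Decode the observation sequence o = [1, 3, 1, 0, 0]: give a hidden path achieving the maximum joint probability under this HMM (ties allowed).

t=0: δ = [9.375e-02, 4.688e-02, 1.562e-02, 1.562e-02]  (obs o_0=1)
t=1: δ = [1.465e-03, 8.789e-03, 2.930e-03, 5.859e-03]  ψ = [0, 0, 0, 0]  (obs o_1=3)
t=2: δ = [7.324e-04, 1.373e-04, 4.120e-04, 2.747e-04]  ψ = [3, 1, 1, 1]  (obs o_2=1)
t=3: δ = [3.433e-05, 6.866e-05, 4.578e-05, 2.289e-05]  ψ = [3, 0, 0, 0]  (obs o_3=0)
t=4: δ = [4.292e-06, 3.219e-06, 6.437e-06, 2.146e-06]  ψ = [1, 0, 1, 1]  (obs o_4=0)
backtrack: best end state = 2; path = [0, 3, 0, 1, 2]

path = [0, 3, 0, 1, 2]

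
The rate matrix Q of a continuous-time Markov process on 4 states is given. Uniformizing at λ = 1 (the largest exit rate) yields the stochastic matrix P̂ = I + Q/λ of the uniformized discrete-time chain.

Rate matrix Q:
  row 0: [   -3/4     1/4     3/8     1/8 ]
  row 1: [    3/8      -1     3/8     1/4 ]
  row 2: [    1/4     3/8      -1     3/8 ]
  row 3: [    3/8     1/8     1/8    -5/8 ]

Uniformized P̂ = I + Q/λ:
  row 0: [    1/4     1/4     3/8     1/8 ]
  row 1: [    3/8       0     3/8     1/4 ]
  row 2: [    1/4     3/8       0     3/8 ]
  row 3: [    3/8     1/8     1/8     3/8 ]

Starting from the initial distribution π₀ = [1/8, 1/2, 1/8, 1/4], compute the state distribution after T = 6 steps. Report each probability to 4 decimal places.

π = [0.3084, 0.1953, 0.2227, 0.2735]

t=0: π = [0.1250, 0.5000, 0.1250, 0.2500]
t=1: π = [0.3438, 0.1094, 0.2656, 0.2813]
t=2: π = [0.2988, 0.2207, 0.2051, 0.2754]
t=3: π = [0.3120, 0.1860, 0.2292, 0.2727]
t=4: π = [0.3073, 0.1981, 0.2209, 0.2737]
t=5: π = [0.3090, 0.1939, 0.2237, 0.2734]
t=6: π = [0.3084, 0.1953, 0.2227, 0.2735]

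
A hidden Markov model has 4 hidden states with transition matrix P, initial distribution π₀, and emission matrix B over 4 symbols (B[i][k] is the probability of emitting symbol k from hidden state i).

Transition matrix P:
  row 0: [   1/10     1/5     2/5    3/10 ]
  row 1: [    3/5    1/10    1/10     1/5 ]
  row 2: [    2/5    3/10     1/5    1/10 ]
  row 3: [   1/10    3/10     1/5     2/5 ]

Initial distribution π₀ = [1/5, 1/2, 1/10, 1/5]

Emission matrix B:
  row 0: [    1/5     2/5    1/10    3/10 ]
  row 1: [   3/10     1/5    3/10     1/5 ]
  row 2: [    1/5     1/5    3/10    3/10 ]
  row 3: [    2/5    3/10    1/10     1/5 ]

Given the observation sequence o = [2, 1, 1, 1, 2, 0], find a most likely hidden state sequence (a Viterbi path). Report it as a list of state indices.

path = [1, 0, 2, 0, 2, 1]

t=0: δ = [2.000e-02, 1.500e-01, 3.000e-02, 2.000e-02]  (obs o_0=2)
t=1: δ = [3.600e-02, 3.000e-03, 3.000e-03, 9.000e-03]  ψ = [1, 1, 1, 1]  (obs o_1=1)
t=2: δ = [1.440e-03, 1.440e-03, 2.880e-03, 3.240e-03]  ψ = [0, 0, 0, 0]  (obs o_2=1)
t=3: δ = [4.608e-04, 1.944e-04, 1.296e-04, 3.888e-04]  ψ = [2, 3, 3, 3]  (obs o_3=1)
t=4: δ = [1.166e-05, 3.499e-05, 5.530e-05, 1.555e-05]  ψ = [1, 3, 0, 3]  (obs o_4=2)
t=5: δ = [4.424e-06, 4.977e-06, 2.212e-06, 2.799e-06]  ψ = [2, 2, 2, 1]  (obs o_5=0)
backtrack: best end state = 1; path = [1, 0, 2, 0, 2, 1]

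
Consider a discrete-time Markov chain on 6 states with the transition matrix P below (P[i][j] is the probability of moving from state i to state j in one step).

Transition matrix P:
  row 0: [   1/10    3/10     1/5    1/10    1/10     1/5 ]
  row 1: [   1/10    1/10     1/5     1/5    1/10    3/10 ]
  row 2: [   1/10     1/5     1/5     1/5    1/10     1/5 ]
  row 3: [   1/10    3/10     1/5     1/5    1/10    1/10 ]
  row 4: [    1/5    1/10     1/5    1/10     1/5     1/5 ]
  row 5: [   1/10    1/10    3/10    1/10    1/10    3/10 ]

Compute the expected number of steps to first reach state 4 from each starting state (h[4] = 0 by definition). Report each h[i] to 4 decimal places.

h = [10.0000, 10.0000, 10.0000, 10.0000, 0.0000, 10.0000]

First-step conditioning: h[4] = 0; for i ≠ 4, h[i] = 1 + Σ_k P[i][k]·h[k].
  h[0] = 1 + 1/10·h[0] + 3/10·h[1] + 1/5·h[2] + 1/10·h[3] + 1/5·h[5]
  h[1] = 1 + 1/10·h[0] + 1/10·h[1] + 1/5·h[2] + 1/5·h[3] + 3/10·h[5]
  h[2] = 1 + 1/10·h[0] + 1/5·h[1] + 1/5·h[2] + 1/5·h[3] + 1/5·h[5]
  h[3] = 1 + 1/10·h[0] + 3/10·h[1] + 1/5·h[2] + 1/5·h[3] + 1/10·h[5]
  h[5] = 1 + 1/10·h[0] + 1/10·h[1] + 3/10·h[2] + 1/10·h[3] + 3/10·h[5]
Solving the 5×5 linear system over states ≠ 4 gives exactly h = [10, 10, 10, 10, 0, 10] (h[4] = 0 is the target).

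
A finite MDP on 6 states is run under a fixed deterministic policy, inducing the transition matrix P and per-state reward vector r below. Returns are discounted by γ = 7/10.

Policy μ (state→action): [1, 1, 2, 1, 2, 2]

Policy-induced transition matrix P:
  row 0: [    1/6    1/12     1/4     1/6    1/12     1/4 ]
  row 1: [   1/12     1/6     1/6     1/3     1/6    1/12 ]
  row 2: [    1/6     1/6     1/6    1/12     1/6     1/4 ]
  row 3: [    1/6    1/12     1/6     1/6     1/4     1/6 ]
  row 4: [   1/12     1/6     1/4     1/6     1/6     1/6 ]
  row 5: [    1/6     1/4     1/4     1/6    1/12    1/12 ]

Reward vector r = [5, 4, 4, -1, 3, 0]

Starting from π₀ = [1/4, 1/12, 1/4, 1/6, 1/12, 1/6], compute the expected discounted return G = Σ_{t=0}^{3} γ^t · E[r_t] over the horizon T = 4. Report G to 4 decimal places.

G = 6.4212

t=0: π = [0.2500, 0.0833, 0.2500, 0.1667, 0.0833, 0.1667], E[r] = 2.6667, γ^t·E[r] = 2.666667, running G = 2.666667
t=1: π = [0.1528, 0.1458, 0.2083, 0.1597, 0.1458, 0.1875], E[r] = 2.4583, γ^t·E[r] = 1.720833, running G = 4.387500
t=2: π = [0.1424, 0.1563, 0.2072, 0.1736, 0.1516, 0.1690], E[r] = 2.4468, γ^t·E[r] = 1.198912, running G = 5.586412
t=3: π = [0.1410, 0.1544, 0.2052, 0.1754, 0.1552, 0.1687], E[r] = 2.4338, γ^t·E[r] = 0.834805, running G = 6.421217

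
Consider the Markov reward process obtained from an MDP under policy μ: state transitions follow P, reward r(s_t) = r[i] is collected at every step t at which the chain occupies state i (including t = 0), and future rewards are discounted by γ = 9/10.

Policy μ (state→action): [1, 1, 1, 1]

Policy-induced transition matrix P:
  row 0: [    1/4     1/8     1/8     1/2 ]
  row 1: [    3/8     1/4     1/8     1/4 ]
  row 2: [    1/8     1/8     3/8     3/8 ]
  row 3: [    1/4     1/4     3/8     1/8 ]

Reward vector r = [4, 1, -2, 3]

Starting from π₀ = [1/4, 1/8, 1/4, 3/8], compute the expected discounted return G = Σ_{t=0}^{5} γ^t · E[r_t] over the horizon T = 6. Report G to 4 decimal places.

t=0: π = [0.2500, 0.1250, 0.2500, 0.3750], E[r] = 1.7500, γ^t·E[r] = 1.750000, running G = 1.750000
t=1: π = [0.2344, 0.1875, 0.2813, 0.2969], E[r] = 1.4531, γ^t·E[r] = 1.307813, running G = 3.057813
t=2: π = [0.2383, 0.1855, 0.2695, 0.3066], E[r] = 1.5195, γ^t·E[r] = 1.230820, running G = 4.288633
t=3: π = [0.2395, 0.1865, 0.2690, 0.3049], E[r] = 1.5212, γ^t·E[r] = 1.108984, running G = 5.397617
t=4: π = [0.2397, 0.1864, 0.2685, 0.3054], E[r] = 1.5244, γ^t·E[r] = 1.000128, running G = 6.397745
t=5: π = [0.2397, 0.1865, 0.2685, 0.3053], E[r] = 1.5244, γ^t·E[r] = 0.900163, running G = 7.297907

G = 7.2979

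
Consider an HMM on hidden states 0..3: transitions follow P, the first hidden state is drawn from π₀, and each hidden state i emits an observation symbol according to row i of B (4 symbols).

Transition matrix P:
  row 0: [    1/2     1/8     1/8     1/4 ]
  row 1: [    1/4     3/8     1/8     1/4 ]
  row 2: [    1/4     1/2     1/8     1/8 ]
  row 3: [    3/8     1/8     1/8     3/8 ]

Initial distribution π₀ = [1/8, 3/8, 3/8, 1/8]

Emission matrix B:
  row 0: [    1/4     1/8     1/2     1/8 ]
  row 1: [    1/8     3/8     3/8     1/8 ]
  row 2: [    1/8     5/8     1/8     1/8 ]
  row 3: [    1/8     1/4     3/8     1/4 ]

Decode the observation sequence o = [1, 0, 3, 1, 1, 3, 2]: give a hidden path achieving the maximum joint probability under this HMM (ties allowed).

t=0: δ = [1.562e-02, 1.406e-01, 2.344e-01, 3.125e-02]  (obs o_0=1)
t=1: δ = [1.465e-02, 1.465e-02, 3.662e-03, 4.395e-03]  ψ = [2, 2, 2, 1]  (obs o_1=0)
t=2: δ = [9.155e-04, 6.866e-04, 2.289e-04, 9.155e-04]  ψ = [0, 1, 0, 0]  (obs o_2=3)
t=3: δ = [5.722e-05, 9.656e-05, 7.153e-05, 8.583e-05]  ψ = [0, 1, 0, 3]  (obs o_3=1)
t=4: δ = [4.023e-06, 1.358e-05, 7.544e-06, 8.047e-06]  ψ = [3, 1, 1, 3]  (obs o_4=1)
t=5: δ = [4.243e-07, 6.365e-07, 2.122e-07, 8.487e-07]  ψ = [1, 1, 1, 1]  (obs o_5=3)
t=6: δ = [1.591e-07, 8.951e-08, 1.326e-08, 1.193e-07]  ψ = [3, 1, 3, 3]  (obs o_6=2)
backtrack: best end state = 0; path = [2, 1, 1, 1, 1, 3, 0]

path = [2, 1, 1, 1, 1, 3, 0]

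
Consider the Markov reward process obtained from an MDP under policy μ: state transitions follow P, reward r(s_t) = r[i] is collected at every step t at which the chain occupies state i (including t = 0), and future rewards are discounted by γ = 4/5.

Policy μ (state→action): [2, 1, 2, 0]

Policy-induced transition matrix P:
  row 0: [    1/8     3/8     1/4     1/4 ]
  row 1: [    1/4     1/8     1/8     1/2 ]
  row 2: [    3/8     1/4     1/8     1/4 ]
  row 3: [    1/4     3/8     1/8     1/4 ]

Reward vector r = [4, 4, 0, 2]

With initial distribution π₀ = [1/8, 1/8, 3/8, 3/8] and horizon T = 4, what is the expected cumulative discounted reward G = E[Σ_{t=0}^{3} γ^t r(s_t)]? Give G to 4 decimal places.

G = 7.1890

t=0: π = [0.1250, 0.1250, 0.3750, 0.3750], E[r] = 1.7500, γ^t·E[r] = 1.750000, running G = 1.750000
t=1: π = [0.2813, 0.2969, 0.1406, 0.2813], E[r] = 2.8750, γ^t·E[r] = 2.300000, running G = 4.050000
t=2: π = [0.2324, 0.2832, 0.1602, 0.3242], E[r] = 2.7109, γ^t·E[r] = 1.735000, running G = 5.785000
t=3: π = [0.2410, 0.2842, 0.1541, 0.3208], E[r] = 2.7422, γ^t·E[r] = 1.404000, running G = 7.189000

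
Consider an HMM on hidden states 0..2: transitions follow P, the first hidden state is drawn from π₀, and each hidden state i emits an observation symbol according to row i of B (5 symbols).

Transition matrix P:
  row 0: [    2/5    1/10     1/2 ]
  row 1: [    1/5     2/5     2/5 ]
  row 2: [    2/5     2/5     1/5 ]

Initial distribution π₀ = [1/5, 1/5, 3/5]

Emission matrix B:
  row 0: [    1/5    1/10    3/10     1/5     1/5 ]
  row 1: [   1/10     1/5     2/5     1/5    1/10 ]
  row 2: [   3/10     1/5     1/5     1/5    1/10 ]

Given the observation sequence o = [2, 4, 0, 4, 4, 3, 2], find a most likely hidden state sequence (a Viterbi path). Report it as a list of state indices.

path = [2, 0, 2, 0, 0, 2, 1]

t=0: δ = [6.000e-02, 8.000e-02, 1.200e-01]  (obs o_0=2)
t=1: δ = [9.600e-03, 4.800e-03, 3.200e-03]  ψ = [2, 2, 1]  (obs o_1=4)
t=2: δ = [7.680e-04, 1.920e-04, 1.440e-03]  ψ = [0, 1, 0]  (obs o_2=0)
t=3: δ = [1.152e-04, 5.760e-05, 3.840e-05]  ψ = [2, 2, 0]  (obs o_3=4)
t=4: δ = [9.216e-06, 2.304e-06, 5.760e-06]  ψ = [0, 1, 0]  (obs o_4=4)
t=5: δ = [7.373e-07, 4.608e-07, 9.216e-07]  ψ = [0, 2, 0]  (obs o_5=3)
t=6: δ = [1.106e-07, 1.475e-07, 7.373e-08]  ψ = [2, 2, 0]  (obs o_6=2)
backtrack: best end state = 1; path = [2, 0, 2, 0, 0, 2, 1]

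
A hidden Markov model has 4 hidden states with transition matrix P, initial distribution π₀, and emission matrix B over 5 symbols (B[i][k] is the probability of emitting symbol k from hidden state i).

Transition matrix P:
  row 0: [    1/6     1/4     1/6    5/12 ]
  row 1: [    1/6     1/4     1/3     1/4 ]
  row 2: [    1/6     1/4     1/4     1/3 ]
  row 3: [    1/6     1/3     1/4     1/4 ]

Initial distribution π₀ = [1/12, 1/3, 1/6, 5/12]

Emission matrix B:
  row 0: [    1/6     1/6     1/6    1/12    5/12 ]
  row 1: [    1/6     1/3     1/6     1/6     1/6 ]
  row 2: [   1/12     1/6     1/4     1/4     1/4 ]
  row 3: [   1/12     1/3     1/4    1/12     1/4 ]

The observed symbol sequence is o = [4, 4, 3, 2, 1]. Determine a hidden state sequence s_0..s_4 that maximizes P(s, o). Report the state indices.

path = [3, 1, 2, 3, 1]

t=0: δ = [3.472e-02, 5.556e-02, 4.167e-02, 1.042e-01]  (obs o_0=4)
t=1: δ = [7.234e-03, 5.787e-03, 6.510e-03, 6.510e-03]  ψ = [3, 3, 3, 3]  (obs o_1=4)
t=2: δ = [1.005e-04, 3.617e-04, 4.823e-04, 2.512e-04]  ψ = [0, 3, 1, 0]  (obs o_2=3)
t=3: δ = [1.340e-05, 2.009e-05, 3.014e-05, 4.019e-05]  ψ = [2, 2, 1, 2]  (obs o_3=2)
t=4: δ = [1.116e-06, 4.465e-06, 1.674e-06, 3.349e-06]  ψ = [3, 3, 3, 2]  (obs o_4=1)
backtrack: best end state = 1; path = [3, 1, 2, 3, 1]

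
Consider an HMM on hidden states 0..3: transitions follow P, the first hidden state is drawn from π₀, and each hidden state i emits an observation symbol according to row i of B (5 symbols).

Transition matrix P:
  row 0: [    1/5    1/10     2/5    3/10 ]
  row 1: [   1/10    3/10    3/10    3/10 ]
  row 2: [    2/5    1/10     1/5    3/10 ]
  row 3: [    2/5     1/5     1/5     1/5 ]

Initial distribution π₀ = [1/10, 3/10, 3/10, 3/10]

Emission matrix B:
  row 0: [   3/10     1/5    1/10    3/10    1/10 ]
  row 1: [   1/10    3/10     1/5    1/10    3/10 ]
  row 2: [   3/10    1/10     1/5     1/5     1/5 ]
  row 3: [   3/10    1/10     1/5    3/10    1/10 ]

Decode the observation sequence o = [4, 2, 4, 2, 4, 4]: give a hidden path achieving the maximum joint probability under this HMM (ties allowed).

path = [1, 1, 1, 1, 1, 1]

t=0: δ = [1.000e-02, 9.000e-02, 6.000e-02, 3.000e-02]  (obs o_0=4)
t=1: δ = [2.400e-03, 5.400e-03, 5.400e-03, 5.400e-03]  ψ = [2, 1, 1, 1]  (obs o_1=2)
t=2: δ = [2.160e-04, 4.860e-04, 3.240e-04, 1.620e-04]  ψ = [2, 1, 1, 1]  (obs o_2=4)
t=3: δ = [1.296e-05, 2.916e-05, 2.916e-05, 2.916e-05]  ψ = [2, 1, 1, 1]  (obs o_3=2)
t=4: δ = [1.166e-06, 2.624e-06, 1.750e-06, 8.748e-07]  ψ = [2, 1, 1, 1]  (obs o_4=4)
t=5: δ = [6.998e-08, 2.362e-07, 1.575e-07, 7.873e-08]  ψ = [2, 1, 1, 1]  (obs o_5=4)
backtrack: best end state = 1; path = [1, 1, 1, 1, 1, 1]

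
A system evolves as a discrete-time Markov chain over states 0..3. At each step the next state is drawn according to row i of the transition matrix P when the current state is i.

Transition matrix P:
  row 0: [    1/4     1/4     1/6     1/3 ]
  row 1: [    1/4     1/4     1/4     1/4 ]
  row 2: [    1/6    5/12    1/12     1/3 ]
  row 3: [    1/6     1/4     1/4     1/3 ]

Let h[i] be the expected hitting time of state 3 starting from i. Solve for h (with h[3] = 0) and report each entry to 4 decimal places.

h = [3.2251, 3.4974, 3.2670, 0.0000]

First-step conditioning: h[3] = 0; for i ≠ 3, h[i] = 1 + Σ_k P[i][k]·h[k].
  h[0] = 1 + 1/4·h[0] + 1/4·h[1] + 1/6·h[2]
  h[1] = 1 + 1/4·h[0] + 1/4·h[1] + 1/4·h[2]
  h[2] = 1 + 1/6·h[0] + 5/12·h[1] + 1/12·h[2]
Solving the 3×3 linear system over states ≠ 3 gives exactly h = [616/191, 668/191, 624/191, 0] (h[3] = 0 is the target).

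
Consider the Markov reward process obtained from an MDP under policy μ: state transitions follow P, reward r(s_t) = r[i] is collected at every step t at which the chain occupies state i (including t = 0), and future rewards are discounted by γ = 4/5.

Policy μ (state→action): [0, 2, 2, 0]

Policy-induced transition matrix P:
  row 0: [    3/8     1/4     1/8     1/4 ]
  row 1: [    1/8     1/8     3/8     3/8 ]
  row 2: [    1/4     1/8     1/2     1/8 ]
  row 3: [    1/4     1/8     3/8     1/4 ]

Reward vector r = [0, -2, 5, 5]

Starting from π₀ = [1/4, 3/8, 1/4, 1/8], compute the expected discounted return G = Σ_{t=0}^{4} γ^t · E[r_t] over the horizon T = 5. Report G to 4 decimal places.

t=0: π = [0.2500, 0.3750, 0.2500, 0.1250], E[r] = 1.1250, γ^t·E[r] = 1.125000, running G = 1.125000
t=1: π = [0.2344, 0.1563, 0.3438, 0.2656], E[r] = 2.7344, γ^t·E[r] = 2.187500, running G = 3.312500
t=2: π = [0.2598, 0.1543, 0.3594, 0.2266], E[r] = 2.6211, γ^t·E[r] = 1.677500, running G = 4.990000
t=3: π = [0.2632, 0.1575, 0.3550, 0.2244], E[r] = 2.5818, γ^t·E[r] = 1.321875, running G = 6.311875
t=4: π = [0.2632, 0.1579, 0.3536, 0.2253], E[r] = 2.5786, γ^t·E[r] = 1.056213, running G = 7.368088

G = 7.3681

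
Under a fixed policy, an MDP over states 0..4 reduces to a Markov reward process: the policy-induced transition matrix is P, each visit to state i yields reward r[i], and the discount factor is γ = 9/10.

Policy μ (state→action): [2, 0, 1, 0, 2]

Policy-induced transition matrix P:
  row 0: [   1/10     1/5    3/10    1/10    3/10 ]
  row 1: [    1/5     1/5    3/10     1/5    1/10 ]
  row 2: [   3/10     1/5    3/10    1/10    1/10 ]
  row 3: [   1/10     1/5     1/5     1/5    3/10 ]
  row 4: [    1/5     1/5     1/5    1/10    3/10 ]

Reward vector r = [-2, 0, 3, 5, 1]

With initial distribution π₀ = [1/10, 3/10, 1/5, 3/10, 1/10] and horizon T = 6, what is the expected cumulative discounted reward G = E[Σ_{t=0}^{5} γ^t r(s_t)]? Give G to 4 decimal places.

t=0: π = [0.1000, 0.3000, 0.2000, 0.3000, 0.1000], E[r] = 2.0000, γ^t·E[r] = 2.000000, running G = 2.000000
t=1: π = [0.1800, 0.2000, 0.2600, 0.1600, 0.2000], E[r] = 1.4200, γ^t·E[r] = 1.278000, running G = 3.278000
t=2: π = [0.1920, 0.2000, 0.2640, 0.1360, 0.2080], E[r] = 1.2960, γ^t·E[r] = 1.049760, running G = 4.327760
t=3: π = [0.1936, 0.2000, 0.2656, 0.1336, 0.2072], E[r] = 1.2848, γ^t·E[r] = 0.936619, running G = 5.264379
t=4: π = [0.1938, 0.2000, 0.2659, 0.1334, 0.2069], E[r] = 1.2838, γ^t·E[r] = 0.842275, running G = 6.106654
t=5: π = [0.1939, 0.2000, 0.2660, 0.1333, 0.2068], E[r] = 1.2837, γ^t·E[r] = 0.758000, running G = 6.864654

G = 6.8647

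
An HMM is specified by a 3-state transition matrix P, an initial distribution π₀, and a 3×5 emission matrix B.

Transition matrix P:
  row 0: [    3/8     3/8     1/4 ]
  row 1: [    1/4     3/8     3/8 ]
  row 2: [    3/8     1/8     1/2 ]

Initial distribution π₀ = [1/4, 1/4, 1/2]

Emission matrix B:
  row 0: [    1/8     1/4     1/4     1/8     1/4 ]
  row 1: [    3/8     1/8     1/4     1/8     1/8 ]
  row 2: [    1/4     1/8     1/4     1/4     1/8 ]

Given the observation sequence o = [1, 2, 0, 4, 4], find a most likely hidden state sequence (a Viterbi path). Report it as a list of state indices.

path = [2, 2, 2, 0, 0]

t=0: δ = [6.250e-02, 3.125e-02, 6.250e-02]  (obs o_0=1)
t=1: δ = [5.859e-03, 5.859e-03, 7.812e-03]  ψ = [0, 0, 2]  (obs o_1=2)
t=2: δ = [3.662e-04, 8.240e-04, 9.766e-04]  ψ = [2, 0, 2]  (obs o_2=0)
t=3: δ = [9.155e-05, 3.862e-05, 6.104e-05]  ψ = [2, 1, 2]  (obs o_3=4)
t=4: δ = [8.583e-06, 4.292e-06, 3.815e-06]  ψ = [0, 0, 2]  (obs o_4=4)
backtrack: best end state = 0; path = [2, 2, 2, 0, 0]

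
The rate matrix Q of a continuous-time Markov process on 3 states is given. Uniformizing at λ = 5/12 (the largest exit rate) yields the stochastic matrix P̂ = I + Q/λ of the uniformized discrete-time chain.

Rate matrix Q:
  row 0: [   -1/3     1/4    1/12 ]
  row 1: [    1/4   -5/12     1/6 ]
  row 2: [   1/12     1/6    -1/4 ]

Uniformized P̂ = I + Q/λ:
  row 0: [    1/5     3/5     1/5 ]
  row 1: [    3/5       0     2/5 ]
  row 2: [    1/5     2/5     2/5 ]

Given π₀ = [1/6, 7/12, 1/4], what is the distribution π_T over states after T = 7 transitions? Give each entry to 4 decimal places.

π = [0.3359, 0.3298, 0.3343]

t=0: π = [0.1667, 0.5833, 0.2500]
t=1: π = [0.4333, 0.2000, 0.3667]
t=2: π = [0.2800, 0.4067, 0.3133]
t=3: π = [0.3627, 0.2933, 0.3440]
t=4: π = [0.3173, 0.3552, 0.3275]
t=5: π = [0.3421, 0.3214, 0.3365]
t=6: π = [0.3286, 0.3399, 0.3316]
t=7: π = [0.3359, 0.3298, 0.3343]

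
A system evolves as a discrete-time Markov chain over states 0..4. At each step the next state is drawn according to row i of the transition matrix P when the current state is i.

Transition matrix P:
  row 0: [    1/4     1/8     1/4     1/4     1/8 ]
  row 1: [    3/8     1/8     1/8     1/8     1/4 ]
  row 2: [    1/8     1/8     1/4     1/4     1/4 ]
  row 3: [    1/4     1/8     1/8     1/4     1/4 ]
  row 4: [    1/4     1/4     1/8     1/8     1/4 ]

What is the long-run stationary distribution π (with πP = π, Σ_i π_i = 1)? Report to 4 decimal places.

Balance equations π_j = Σ_i π_i·P[i][j]:
  π_0 = 1/4·π_0 + 3/8·π_1 + 1/8·π_2 + 1/4·π_3 + 1/4·π_4
  π_1 = 1/8·π_0 + 1/8·π_1 + 1/8·π_2 + 1/8·π_3 + 1/4·π_4
  π_2 = 1/4·π_0 + 1/8·π_1 + 1/4·π_2 + 1/8·π_3 + 1/8·π_4
  π_3 = 1/4·π_0 + 1/8·π_1 + 1/4·π_2 + 1/4·π_3 + 1/8·π_4
  normalize: π_0 + π_1 + π_2 + π_3 + π_4 = 1
Solving the linear system gives exactly π = [902/3655, 557/3655, 651/3655, 744/3655, 801/3655].

π = [0.2468, 0.1524, 0.1781, 0.2036, 0.2192]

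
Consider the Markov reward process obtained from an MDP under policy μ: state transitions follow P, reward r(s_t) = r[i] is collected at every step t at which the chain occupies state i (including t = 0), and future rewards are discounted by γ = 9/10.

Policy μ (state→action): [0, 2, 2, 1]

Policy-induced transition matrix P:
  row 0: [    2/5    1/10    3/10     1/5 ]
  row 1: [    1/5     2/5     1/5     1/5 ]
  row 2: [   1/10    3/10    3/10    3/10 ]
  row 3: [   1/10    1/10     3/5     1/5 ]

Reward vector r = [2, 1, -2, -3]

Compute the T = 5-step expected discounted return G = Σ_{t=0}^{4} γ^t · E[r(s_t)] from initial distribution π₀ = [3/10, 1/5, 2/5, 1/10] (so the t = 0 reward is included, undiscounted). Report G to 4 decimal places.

G = -2.6507

t=0: π = [0.3000, 0.2000, 0.4000, 0.1000], E[r] = -0.3000, γ^t·E[r] = -0.300000, running G = -0.300000
t=1: π = [0.2100, 0.2400, 0.3100, 0.2400], E[r] = -0.6800, γ^t·E[r] = -0.612000, running G = -0.912000
t=2: π = [0.1870, 0.2340, 0.3480, 0.2310], E[r] = -0.7810, γ^t·E[r] = -0.632610, running G = -1.544610
t=3: π = [0.1795, 0.2398, 0.3459, 0.2348], E[r] = -0.7974, γ^t·E[r] = -0.581305, running G = -2.125915
t=4: π = [0.1778, 0.2411, 0.3465, 0.2346], E[r] = -0.7999, γ^t·E[r] = -0.524821, running G = -2.650736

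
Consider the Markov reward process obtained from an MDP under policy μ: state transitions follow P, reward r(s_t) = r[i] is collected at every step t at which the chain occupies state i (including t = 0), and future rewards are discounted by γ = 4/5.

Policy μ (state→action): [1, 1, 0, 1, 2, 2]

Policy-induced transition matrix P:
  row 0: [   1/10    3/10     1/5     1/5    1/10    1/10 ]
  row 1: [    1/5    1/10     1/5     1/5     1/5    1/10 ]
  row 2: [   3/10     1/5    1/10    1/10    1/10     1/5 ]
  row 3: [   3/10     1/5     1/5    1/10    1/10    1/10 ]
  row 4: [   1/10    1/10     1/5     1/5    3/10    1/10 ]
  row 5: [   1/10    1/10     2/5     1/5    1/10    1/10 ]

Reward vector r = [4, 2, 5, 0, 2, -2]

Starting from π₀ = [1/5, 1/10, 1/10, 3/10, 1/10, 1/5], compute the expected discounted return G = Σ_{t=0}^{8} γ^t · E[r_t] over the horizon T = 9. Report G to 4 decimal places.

G = 8.6675

t=0: π = [0.2000, 0.1000, 0.1000, 0.3000, 0.1000, 0.2000], E[r] = 1.3000, γ^t·E[r] = 1.300000, running G = 1.300000
t=1: π = [0.1900, 0.1800, 0.2300, 0.1600, 0.1300, 0.1100], E[r] = 2.3100, γ^t·E[r] = 1.848000, running G = 3.148000
t=2: π = [0.1960, 0.1770, 0.1990, 0.1610, 0.1440, 0.1230], E[r] = 2.1750, γ^t·E[r] = 1.392000, running G = 4.540000
t=3: π = [0.1897, 0.1752, 0.2047, 0.1640, 0.1465, 0.1199], E[r] = 2.1859, γ^t·E[r] = 1.119181, running G = 5.659181
t=4: π = [0.1913, 0.1748, 0.2035, 0.1631, 0.1468, 0.1205], E[r] = 2.1849, γ^t·E[r] = 0.894939, running G = 6.554120
t=5: π = [0.1908, 0.1749, 0.2037, 0.1633, 0.1468, 0.1204], E[r] = 2.1848, γ^t·E[r] = 0.715906, running G = 7.270026
t=6: π = [0.1909, 0.1749, 0.2037, 0.1633, 0.1469, 0.1204], E[r] = 2.1848, γ^t·E[r] = 0.572738, running G = 7.842763
t=7: π = [0.1909, 0.1749, 0.2037, 0.1633, 0.1469, 0.1204], E[r] = 2.1848, γ^t·E[r] = 0.458187, running G = 8.300950
t=8: π = [0.1909, 0.1749, 0.2037, 0.1633, 0.1469, 0.1204], E[r] = 2.1848, γ^t·E[r] = 0.366550, running G = 8.667500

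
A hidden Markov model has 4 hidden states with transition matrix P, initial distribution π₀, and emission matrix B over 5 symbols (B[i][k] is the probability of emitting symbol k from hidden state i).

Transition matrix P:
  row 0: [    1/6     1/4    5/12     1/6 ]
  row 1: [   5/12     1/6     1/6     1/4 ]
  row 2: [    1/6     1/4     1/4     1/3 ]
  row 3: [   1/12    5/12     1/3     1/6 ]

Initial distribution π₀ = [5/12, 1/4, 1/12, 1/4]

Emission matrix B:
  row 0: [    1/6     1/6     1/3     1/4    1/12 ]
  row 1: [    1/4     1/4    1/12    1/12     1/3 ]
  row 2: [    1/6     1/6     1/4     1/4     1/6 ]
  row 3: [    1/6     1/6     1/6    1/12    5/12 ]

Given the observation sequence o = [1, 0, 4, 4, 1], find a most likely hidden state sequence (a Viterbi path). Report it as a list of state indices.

path = [0, 2, 3, 1, 0]

t=0: δ = [6.944e-02, 6.250e-02, 1.389e-02, 4.167e-02]  (obs o_0=1)
t=1: δ = [4.340e-03, 4.340e-03, 4.823e-03, 2.604e-03]  ψ = [1, 0, 0, 1]  (obs o_1=0)
t=2: δ = [1.507e-04, 4.019e-04, 3.014e-04, 6.698e-04]  ψ = [1, 2, 0, 2]  (obs o_2=4)
t=3: δ = [1.395e-05, 9.303e-05, 3.721e-05, 4.651e-05]  ψ = [1, 3, 3, 3]  (obs o_3=4)
t=4: δ = [6.460e-06, 4.845e-06, 2.584e-06, 3.876e-06]  ψ = [1, 3, 1, 1]  (obs o_4=1)
backtrack: best end state = 0; path = [0, 2, 3, 1, 0]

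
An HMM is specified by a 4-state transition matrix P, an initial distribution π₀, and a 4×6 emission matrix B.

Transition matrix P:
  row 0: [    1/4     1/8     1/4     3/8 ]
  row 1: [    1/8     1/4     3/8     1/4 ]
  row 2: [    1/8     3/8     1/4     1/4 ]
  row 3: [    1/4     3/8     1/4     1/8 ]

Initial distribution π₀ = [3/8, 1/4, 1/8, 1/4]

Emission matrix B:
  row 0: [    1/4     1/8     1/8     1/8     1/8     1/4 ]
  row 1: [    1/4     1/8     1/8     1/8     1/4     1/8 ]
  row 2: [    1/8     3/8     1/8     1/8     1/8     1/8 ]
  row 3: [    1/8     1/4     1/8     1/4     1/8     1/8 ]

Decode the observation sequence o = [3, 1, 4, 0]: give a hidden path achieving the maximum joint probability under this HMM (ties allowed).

t=0: δ = [4.688e-02, 3.125e-02, 1.562e-02, 6.250e-02]  (obs o_0=3)
t=1: δ = [1.953e-03, 2.930e-03, 5.859e-03, 4.395e-03]  ψ = [3, 3, 3, 0]  (obs o_1=1)
t=2: δ = [1.373e-04, 5.493e-04, 1.831e-04, 1.831e-04]  ψ = [3, 2, 2, 2]  (obs o_2=4)
t=3: δ = [1.717e-05, 3.433e-05, 2.575e-05, 1.717e-05]  ψ = [1, 1, 1, 1]  (obs o_3=0)
backtrack: best end state = 1; path = [3, 2, 1, 1]

path = [3, 2, 1, 1]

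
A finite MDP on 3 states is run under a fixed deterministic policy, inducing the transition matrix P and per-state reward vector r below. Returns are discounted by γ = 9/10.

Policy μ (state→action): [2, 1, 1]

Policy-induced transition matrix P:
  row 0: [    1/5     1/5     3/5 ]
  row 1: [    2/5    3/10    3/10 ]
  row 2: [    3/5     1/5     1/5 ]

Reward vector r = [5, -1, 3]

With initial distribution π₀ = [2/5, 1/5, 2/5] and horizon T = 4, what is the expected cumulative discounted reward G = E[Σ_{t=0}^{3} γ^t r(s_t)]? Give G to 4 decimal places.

t=0: π = [0.4000, 0.2000, 0.4000], E[r] = 3.0000, γ^t·E[r] = 3.000000, running G = 3.000000
t=1: π = [0.4000, 0.2200, 0.3800], E[r] = 2.9200, γ^t·E[r] = 2.628000, running G = 5.628000
t=2: π = [0.3960, 0.2220, 0.3820], E[r] = 2.9040, γ^t·E[r] = 2.352240, running G = 7.980240
t=3: π = [0.3972, 0.2222, 0.3806], E[r] = 2.9056, γ^t·E[r] = 2.118182, running G = 10.098422

G = 10.0984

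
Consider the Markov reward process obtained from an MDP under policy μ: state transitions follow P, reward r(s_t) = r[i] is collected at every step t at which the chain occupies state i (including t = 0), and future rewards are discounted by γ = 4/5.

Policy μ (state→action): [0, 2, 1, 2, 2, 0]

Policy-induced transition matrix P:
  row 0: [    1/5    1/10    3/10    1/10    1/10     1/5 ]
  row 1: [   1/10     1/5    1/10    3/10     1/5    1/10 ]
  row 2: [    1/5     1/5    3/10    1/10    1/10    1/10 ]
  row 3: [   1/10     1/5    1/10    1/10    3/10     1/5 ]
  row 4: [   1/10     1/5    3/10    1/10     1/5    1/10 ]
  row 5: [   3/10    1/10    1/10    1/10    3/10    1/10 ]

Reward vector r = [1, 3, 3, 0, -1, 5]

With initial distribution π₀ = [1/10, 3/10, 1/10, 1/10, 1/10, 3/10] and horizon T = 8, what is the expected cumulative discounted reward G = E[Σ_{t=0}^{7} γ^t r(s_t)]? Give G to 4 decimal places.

G = 8.1079

t=0: π = [0.1000, 0.3000, 0.1000, 0.1000, 0.1000, 0.3000], E[r] = 2.7000, γ^t·E[r] = 2.700000, running G = 2.700000
t=1: π = [0.1800, 0.1600, 0.1600, 0.1600, 0.2200, 0.1200], E[r] = 1.5200, γ^t·E[r] = 1.216000, running G = 3.916000
t=2: π = [0.1580, 0.1700, 0.2120, 0.1320, 0.1940, 0.1340], E[r] = 1.7800, γ^t·E[r] = 1.139200, running G = 5.055200
t=3: π = [0.1638, 0.1708, 0.2128, 0.1340, 0.1896, 0.1290], E[r] = 1.7700, γ^t·E[r] = 0.906240, running G = 5.961440
t=4: π = [0.1635, 0.1707, 0.2132, 0.1342, 0.1886, 0.1298], E[r] = 1.7756, γ^t·E[r] = 0.727286, running G = 6.688726
t=5: π = [0.1636, 0.1707, 0.2131, 0.1341, 0.1887, 0.1298], E[r] = 1.7749, γ^t·E[r] = 0.581614, running G = 7.270339
t=6: π = [0.1636, 0.1707, 0.2131, 0.1341, 0.1887, 0.1298], E[r] = 1.7750, γ^t·E[r] = 0.465311, running G = 7.735650
t=7: π = [0.1636, 0.1707, 0.2131, 0.1341, 0.1887, 0.1298], E[r] = 1.7750, γ^t·E[r] = 0.372249, running G = 8.107899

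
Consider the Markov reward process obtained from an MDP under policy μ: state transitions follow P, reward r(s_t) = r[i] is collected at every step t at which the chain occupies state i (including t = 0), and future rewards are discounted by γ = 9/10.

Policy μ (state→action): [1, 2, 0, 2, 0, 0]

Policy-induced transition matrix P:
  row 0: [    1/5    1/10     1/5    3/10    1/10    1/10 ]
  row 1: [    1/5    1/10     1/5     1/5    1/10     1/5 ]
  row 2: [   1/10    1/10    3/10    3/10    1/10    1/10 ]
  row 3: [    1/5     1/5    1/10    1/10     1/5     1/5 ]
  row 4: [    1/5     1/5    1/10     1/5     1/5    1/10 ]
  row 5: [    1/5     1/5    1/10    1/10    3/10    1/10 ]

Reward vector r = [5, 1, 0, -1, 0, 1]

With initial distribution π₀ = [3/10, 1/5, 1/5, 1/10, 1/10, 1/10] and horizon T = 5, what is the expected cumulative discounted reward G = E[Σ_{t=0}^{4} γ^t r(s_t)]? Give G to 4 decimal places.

G = 4.7237

t=0: π = [0.3000, 0.2000, 0.2000, 0.1000, 0.1000, 0.1000], E[r] = 1.7000, γ^t·E[r] = 1.700000, running G = 1.700000
t=1: π = [0.1800, 0.1300, 0.1900, 0.2300, 0.1400, 0.1300], E[r] = 0.9300, γ^t·E[r] = 0.837000, running G = 2.537000
t=2: π = [0.1810, 0.1500, 0.1690, 0.2010, 0.1630, 0.1360], E[r] = 0.9900, γ^t·E[r] = 0.801900, running G = 3.338900
t=3: π = [0.1831, 0.1500, 0.1669, 0.2013, 0.1636, 0.1351], E[r] = 0.9993, γ^t·E[r] = 0.728490, running G = 4.067390
t=4: π = [0.1833, 0.1500, 0.1667, 0.2014, 0.1635, 0.1351], E[r] = 1.0003, γ^t·E[r] = 0.656310, running G = 4.723700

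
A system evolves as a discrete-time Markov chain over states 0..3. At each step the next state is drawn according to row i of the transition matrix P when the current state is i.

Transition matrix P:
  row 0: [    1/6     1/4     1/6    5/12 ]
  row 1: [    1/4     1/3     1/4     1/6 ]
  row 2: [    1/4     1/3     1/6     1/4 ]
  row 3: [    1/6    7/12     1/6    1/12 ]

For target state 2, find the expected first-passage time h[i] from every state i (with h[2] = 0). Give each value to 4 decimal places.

h = [5.0811, 4.6486, 0.0000, 4.9730]

First-step conditioning: h[2] = 0; for i ≠ 2, h[i] = 1 + Σ_k P[i][k]·h[k].
  h[0] = 1 + 1/6·h[0] + 1/4·h[1] + 5/12·h[3]
  h[1] = 1 + 1/4·h[0] + 1/3·h[1] + 1/6·h[3]
  h[3] = 1 + 1/6·h[0] + 7/12·h[1] + 1/12·h[3]
Solving the 3×3 linear system over states ≠ 2 gives exactly h = [188/37, 172/37, 0, 184/37] (h[2] = 0 is the target).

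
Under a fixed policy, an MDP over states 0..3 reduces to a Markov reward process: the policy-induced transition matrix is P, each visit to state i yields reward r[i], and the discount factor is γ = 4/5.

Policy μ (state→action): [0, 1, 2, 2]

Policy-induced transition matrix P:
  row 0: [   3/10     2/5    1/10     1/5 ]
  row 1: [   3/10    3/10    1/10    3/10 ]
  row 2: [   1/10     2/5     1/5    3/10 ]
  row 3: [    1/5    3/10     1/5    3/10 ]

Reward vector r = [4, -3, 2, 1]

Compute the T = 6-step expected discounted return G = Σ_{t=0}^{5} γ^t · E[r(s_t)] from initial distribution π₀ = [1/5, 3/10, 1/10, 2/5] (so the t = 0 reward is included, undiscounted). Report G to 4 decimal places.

t=0: π = [0.2000, 0.3000, 0.1000, 0.4000], E[r] = 0.5000, γ^t·E[r] = 0.500000, running G = 0.500000
t=1: π = [0.2400, 0.3300, 0.1500, 0.2800], E[r] = 0.5500, γ^t·E[r] = 0.440000, running G = 0.940000
t=2: π = [0.2420, 0.3390, 0.1430, 0.2760], E[r] = 0.5130, γ^t·E[r] = 0.328320, running G = 1.268320
t=3: π = [0.2438, 0.3385, 0.1419, 0.2758], E[r] = 0.5193, γ^t·E[r] = 0.265882, running G = 1.534202
t=4: π = [0.2440, 0.3386, 0.1418, 0.2756], E[r] = 0.5196, γ^t·E[r] = 0.212832, running G = 1.747034
t=5: π = [0.2441, 0.3386, 0.1417, 0.2756], E[r] = 0.5197, γ^t·E[r] = 0.170284, running G = 1.917318

G = 1.9173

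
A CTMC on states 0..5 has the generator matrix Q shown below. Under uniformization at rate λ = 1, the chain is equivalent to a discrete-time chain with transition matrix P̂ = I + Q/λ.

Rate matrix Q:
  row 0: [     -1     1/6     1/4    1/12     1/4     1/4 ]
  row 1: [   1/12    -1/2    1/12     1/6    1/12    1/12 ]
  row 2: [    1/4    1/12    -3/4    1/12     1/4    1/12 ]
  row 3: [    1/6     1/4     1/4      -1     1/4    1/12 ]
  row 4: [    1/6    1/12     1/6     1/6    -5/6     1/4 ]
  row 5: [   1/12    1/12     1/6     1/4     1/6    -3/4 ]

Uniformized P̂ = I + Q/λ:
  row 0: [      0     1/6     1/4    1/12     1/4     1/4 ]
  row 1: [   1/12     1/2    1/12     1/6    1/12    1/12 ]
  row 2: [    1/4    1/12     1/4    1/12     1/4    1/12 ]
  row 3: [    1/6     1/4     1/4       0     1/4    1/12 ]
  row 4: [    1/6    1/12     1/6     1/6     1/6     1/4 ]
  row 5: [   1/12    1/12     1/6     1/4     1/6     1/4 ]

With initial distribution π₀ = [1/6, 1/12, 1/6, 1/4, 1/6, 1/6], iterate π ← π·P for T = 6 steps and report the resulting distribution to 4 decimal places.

π = [0.1304, 0.1988, 0.1877, 0.1318, 0.1877, 0.1637]

t=0: π = [0.1667, 0.0833, 0.1667, 0.2500, 0.1667, 0.1667]
t=1: π = [0.1319, 0.1736, 0.2083, 0.1111, 0.2083, 0.1667]
t=2: π = [0.1337, 0.1852, 0.1898, 0.1337, 0.1898, 0.1678]
t=3: π = [0.1308, 0.1939, 0.1893, 0.1314, 0.1893, 0.1652]
t=4: π = [0.1307, 0.1969, 0.1881, 0.1319, 0.1881, 0.1642]
t=5: π = [0.1305, 0.1983, 0.1878, 0.1318, 0.1878, 0.1638]
t=6: π = [0.1304, 0.1988, 0.1877, 0.1318, 0.1877, 0.1637]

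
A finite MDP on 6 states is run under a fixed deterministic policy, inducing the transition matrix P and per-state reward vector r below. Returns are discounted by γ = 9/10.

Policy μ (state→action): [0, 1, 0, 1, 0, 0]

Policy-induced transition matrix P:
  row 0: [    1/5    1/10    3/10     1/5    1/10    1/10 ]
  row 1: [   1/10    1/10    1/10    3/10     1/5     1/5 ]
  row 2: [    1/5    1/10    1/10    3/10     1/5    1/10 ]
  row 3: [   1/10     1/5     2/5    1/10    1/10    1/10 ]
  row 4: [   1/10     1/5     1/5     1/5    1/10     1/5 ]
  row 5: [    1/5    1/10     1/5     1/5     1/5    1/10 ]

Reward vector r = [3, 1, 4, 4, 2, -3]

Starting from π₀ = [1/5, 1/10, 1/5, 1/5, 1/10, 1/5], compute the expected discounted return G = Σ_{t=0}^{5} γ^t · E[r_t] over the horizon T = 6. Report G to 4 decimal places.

G = 10.2349

t=0: π = [0.2000, 0.1000, 0.2000, 0.2000, 0.1000, 0.2000], E[r] = 1.9000, γ^t·E[r] = 1.900000, running G = 1.900000
t=1: π = [0.1600, 0.1300, 0.2300, 0.2100, 0.1500, 0.1200], E[r] = 2.3100, γ^t·E[r] = 2.079000, running G = 3.979000
t=2: π = [0.1510, 0.1360, 0.2220, 0.2150, 0.1480, 0.1280], E[r] = 2.2490, γ^t·E[r] = 1.821690, running G = 5.800690
t=3: π = [0.1501, 0.1363, 0.2223, 0.2143, 0.1486, 0.1284], E[r] = 2.2450, γ^t·E[r] = 1.636605, running G = 7.437295
t=4: π = [0.1501, 0.1363, 0.2220, 0.2144, 0.1487, 0.1285], E[r] = 2.2442, γ^t·E[r] = 1.472433, running G = 8.909728
t=5: π = [0.1501, 0.1363, 0.2221, 0.2144, 0.1487, 0.1285], E[r] = 2.2442, γ^t·E[r] = 1.325149, running G = 10.234877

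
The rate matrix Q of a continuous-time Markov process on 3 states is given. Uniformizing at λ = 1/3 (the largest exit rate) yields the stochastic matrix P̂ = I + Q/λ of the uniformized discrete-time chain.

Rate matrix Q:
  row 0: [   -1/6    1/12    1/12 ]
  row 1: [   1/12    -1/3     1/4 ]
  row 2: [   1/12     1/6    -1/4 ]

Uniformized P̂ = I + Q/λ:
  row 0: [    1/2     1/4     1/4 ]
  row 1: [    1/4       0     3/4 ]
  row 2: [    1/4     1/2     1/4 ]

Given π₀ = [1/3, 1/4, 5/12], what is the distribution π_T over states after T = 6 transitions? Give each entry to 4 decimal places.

t=0: π = [0.3333, 0.2500, 0.4167]
t=1: π = [0.3333, 0.2917, 0.3750]
t=2: π = [0.3333, 0.2708, 0.3958]
t=3: π = [0.3333, 0.2813, 0.3854]
t=4: π = [0.3333, 0.2760, 0.3906]
t=5: π = [0.3333, 0.2786, 0.3880]
t=6: π = [0.3333, 0.2773, 0.3893]

π = [0.3333, 0.2773, 0.3893]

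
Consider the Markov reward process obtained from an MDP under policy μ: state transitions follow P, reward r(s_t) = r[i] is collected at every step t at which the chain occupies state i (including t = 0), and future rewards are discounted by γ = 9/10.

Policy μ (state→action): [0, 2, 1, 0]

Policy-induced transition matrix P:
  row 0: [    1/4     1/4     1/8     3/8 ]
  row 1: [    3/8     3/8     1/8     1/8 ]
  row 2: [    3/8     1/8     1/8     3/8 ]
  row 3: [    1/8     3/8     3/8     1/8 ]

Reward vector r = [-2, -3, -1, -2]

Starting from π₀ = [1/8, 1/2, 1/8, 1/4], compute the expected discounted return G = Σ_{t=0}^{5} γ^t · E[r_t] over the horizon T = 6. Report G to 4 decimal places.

t=0: π = [0.1250, 0.5000, 0.1250, 0.2500], E[r] = -2.3750, γ^t·E[r] = -2.375000, running G = -2.375000
t=1: π = [0.2969, 0.3281, 0.1875, 0.1875], E[r] = -2.1406, γ^t·E[r] = -1.926563, running G = -4.301563
t=2: π = [0.2910, 0.2910, 0.1719, 0.2461], E[r] = -2.1191, γ^t·E[r] = -1.716504, running G = -6.018066
t=3: π = [0.2771, 0.2957, 0.1865, 0.2407], E[r] = -2.1091, γ^t·E[r] = -1.537556, running G = -7.555623
t=4: π = [0.2802, 0.2937, 0.1852, 0.2409], E[r] = -2.1086, γ^t·E[r] = -1.383420, running G = -8.939043
t=5: π = [0.2798, 0.2937, 0.1852, 0.2413], E[r] = -2.1085, γ^t·E[r] = -1.245022, running G = -10.184065

G = -10.1841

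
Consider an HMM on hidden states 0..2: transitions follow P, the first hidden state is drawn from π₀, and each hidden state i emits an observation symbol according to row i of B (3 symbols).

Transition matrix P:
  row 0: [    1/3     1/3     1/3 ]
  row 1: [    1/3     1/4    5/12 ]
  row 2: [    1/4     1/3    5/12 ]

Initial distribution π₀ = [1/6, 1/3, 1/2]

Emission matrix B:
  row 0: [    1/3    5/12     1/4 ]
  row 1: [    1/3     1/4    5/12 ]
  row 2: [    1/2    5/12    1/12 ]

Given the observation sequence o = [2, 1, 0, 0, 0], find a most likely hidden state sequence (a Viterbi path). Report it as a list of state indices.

t=0: δ = [4.167e-02, 1.389e-01, 4.167e-02]  (obs o_0=2)
t=1: δ = [1.929e-02, 8.681e-03, 2.411e-02]  ψ = [1, 1, 1]  (obs o_1=1)
t=2: δ = [2.143e-03, 2.679e-03, 5.023e-03]  ψ = [0, 2, 2]  (obs o_2=0)
t=3: δ = [4.186e-04, 5.582e-04, 1.047e-03]  ψ = [2, 2, 2]  (obs o_3=0)
t=4: δ = [8.721e-05, 1.163e-04, 2.180e-04]  ψ = [2, 2, 2]  (obs o_4=0)
backtrack: best end state = 2; path = [1, 2, 2, 2, 2]

path = [1, 2, 2, 2, 2]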